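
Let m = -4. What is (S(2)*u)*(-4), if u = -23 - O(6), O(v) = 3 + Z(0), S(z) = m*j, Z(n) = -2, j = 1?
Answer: -384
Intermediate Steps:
S(z) = -4 (S(z) = -4*1 = -4)
O(v) = 1 (O(v) = 3 - 2 = 1)
u = -24 (u = -23 - 1*1 = -23 - 1 = -24)
(S(2)*u)*(-4) = -4*(-24)*(-4) = 96*(-4) = -384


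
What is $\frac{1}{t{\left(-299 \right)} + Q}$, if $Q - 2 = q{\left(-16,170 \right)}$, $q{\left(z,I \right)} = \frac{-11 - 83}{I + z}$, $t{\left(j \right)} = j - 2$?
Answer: $- \frac{77}{23070} \approx -0.0033377$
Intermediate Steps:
$t{\left(j \right)} = -2 + j$ ($t{\left(j \right)} = j - 2 = -2 + j$)
$q{\left(z,I \right)} = - \frac{94}{I + z}$
$Q = \frac{107}{77}$ ($Q = 2 - \frac{94}{170 - 16} = 2 - \frac{94}{154} = 2 - \frac{47}{77} = \frac{107}{77} \approx 1.3896$)
$\frac{1}{t{\left(-299 \right)} + Q} = \frac{1}{\left(-2 - 299\right) + \frac{107}{77}} = \frac{1}{-301 + \frac{107}{77}} = \frac{1}{- \frac{23070}{77}} = - \frac{77}{23070}$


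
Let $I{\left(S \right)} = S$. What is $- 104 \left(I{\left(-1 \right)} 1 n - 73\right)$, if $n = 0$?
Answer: $7592$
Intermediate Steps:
$- 104 \left(I{\left(-1 \right)} 1 n - 73\right) = - 104 \left(\left(-1\right) 1 \cdot 0 - 73\right) = - 104 \left(\left(-1\right) 0 - 73\right) = - 104 \left(0 - 73\right) = \left(-104\right) \left(-73\right) = 7592$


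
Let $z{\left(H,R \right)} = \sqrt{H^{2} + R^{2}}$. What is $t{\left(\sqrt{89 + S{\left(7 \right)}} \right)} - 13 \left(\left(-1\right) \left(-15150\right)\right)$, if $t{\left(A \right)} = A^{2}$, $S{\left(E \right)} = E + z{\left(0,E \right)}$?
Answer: $-196847$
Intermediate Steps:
$S{\left(E \right)} = E + \sqrt{E^{2}}$ ($S{\left(E \right)} = E + \sqrt{0^{2} + E^{2}} = E + \sqrt{0 + E^{2}} = E + \sqrt{E^{2}}$)
$t{\left(\sqrt{89 + S{\left(7 \right)}} \right)} - 13 \left(\left(-1\right) \left(-15150\right)\right) = \left(\sqrt{89 + \left(7 + \sqrt{7^{2}}\right)}\right)^{2} - 13 \left(\left(-1\right) \left(-15150\right)\right) = \left(\sqrt{89 + \left(7 + \sqrt{49}\right)}\right)^{2} - 13 \cdot 15150 = \left(\sqrt{89 + \left(7 + 7\right)}\right)^{2} - 196950 = \left(\sqrt{89 + 14}\right)^{2} - 196950 = \left(\sqrt{103}\right)^{2} - 196950 = 103 - 196950 = -196847$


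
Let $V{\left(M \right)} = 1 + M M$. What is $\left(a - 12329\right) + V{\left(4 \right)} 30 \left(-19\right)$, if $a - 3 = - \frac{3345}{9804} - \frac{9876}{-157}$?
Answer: $- \frac{11263781503}{513076} \approx -21953.0$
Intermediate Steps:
$V{\left(M \right)} = 1 + M^{2}$
$a = \frac{33638941}{513076}$ ($a = 3 - \left(- \frac{9876}{157} + \frac{1115}{3268}\right) = 3 - - \frac{32099713}{513076} = 3 + \left(- \frac{1115}{3268} + \frac{9876}{157}\right) = 3 + \frac{32099713}{513076} = \frac{33638941}{513076} \approx 65.563$)
$\left(a - 12329\right) + V{\left(4 \right)} 30 \left(-19\right) = \left(\frac{33638941}{513076} - 12329\right) + \left(1 + 4^{2}\right) 30 \left(-19\right) = - \frac{6292075063}{513076} + \left(1 + 16\right) 30 \left(-19\right) = - \frac{6292075063}{513076} + 17 \cdot 30 \left(-19\right) = - \frac{6292075063}{513076} + 510 \left(-19\right) = - \frac{6292075063}{513076} - 9690 = - \frac{11263781503}{513076}$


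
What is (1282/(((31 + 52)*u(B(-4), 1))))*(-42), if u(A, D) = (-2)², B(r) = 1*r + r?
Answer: -13461/83 ≈ -162.18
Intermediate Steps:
B(r) = 2*r (B(r) = r + r = 2*r)
u(A, D) = 4
(1282/(((31 + 52)*u(B(-4), 1))))*(-42) = (1282/(((31 + 52)*4)))*(-42) = (1282/((83*4)))*(-42) = (1282/332)*(-42) = (1282*(1/332))*(-42) = (641/166)*(-42) = -13461/83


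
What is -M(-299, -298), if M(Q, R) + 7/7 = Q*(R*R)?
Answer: 26552397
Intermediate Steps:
M(Q, R) = -1 + Q*R**2 (M(Q, R) = -1 + Q*(R*R) = -1 + Q*R**2)
-M(-299, -298) = -(-1 - 299*(-298)**2) = -(-1 - 299*88804) = -(-1 - 26552396) = -1*(-26552397) = 26552397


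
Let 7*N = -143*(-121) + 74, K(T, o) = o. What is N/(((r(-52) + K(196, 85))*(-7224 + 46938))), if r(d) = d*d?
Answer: 17377/775336422 ≈ 2.2412e-5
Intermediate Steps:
r(d) = d²
N = 17377/7 (N = (-143*(-121) + 74)/7 = (17303 + 74)/7 = (⅐)*17377 = 17377/7 ≈ 2482.4)
N/(((r(-52) + K(196, 85))*(-7224 + 46938))) = 17377/(7*((((-52)² + 85)*(-7224 + 46938)))) = 17377/(7*(((2704 + 85)*39714))) = 17377/(7*((2789*39714))) = (17377/7)/110762346 = (17377/7)*(1/110762346) = 17377/775336422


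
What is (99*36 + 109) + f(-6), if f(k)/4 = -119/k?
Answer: 11257/3 ≈ 3752.3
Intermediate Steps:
f(k) = -476/k (f(k) = 4*(-119/k) = -476/k)
(99*36 + 109) + f(-6) = (99*36 + 109) - 476/(-6) = (3564 + 109) - 476*(-⅙) = 3673 + 238/3 = 11257/3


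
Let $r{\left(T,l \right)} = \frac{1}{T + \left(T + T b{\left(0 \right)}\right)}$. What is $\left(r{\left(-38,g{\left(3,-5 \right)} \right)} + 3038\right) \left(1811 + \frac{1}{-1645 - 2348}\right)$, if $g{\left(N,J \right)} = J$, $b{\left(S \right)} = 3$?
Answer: $\frac{2087028226759}{379335} \approx 5.5018 \cdot 10^{6}$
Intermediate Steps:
$r{\left(T,l \right)} = \frac{1}{5 T}$ ($r{\left(T,l \right)} = \frac{1}{T + \left(T + T 3\right)} = \frac{1}{T + \left(T + 3 T\right)} = \frac{1}{T + 4 T} = \frac{1}{5 T}$)
$\left(r{\left(-38,g{\left(3,-5 \right)} \right)} + 3038\right) \left(1811 + \frac{1}{-1645 - 2348}\right) = \left(\frac{1}{5 \left(-38\right)} + 3038\right) \left(1811 + \frac{1}{-1645 - 2348}\right) = \left(\frac{1}{5} \left(- \frac{1}{38}\right) + 3038\right) \left(1811 + \frac{1}{-3993}\right) = \left(- \frac{1}{190} + 3038\right) \left(1811 - \frac{1}{3993}\right) = \frac{577219}{190} \cdot \frac{7231322}{3993} = \frac{2087028226759}{379335}$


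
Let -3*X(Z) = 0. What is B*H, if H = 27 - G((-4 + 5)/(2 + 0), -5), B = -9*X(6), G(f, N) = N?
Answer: 0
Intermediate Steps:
X(Z) = 0 (X(Z) = -⅓*0 = 0)
B = 0 (B = -9*0 = 0)
H = 32 (H = 27 - 1*(-5) = 27 + 5 = 32)
B*H = 0*32 = 0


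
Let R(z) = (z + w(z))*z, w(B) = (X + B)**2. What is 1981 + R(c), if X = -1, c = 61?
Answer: 225302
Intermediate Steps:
w(B) = (-1 + B)**2
R(z) = z*(z + (-1 + z)**2) (R(z) = (z + (-1 + z)**2)*z = z*(z + (-1 + z)**2))
1981 + R(c) = 1981 + 61*(61 + (-1 + 61)**2) = 1981 + 61*(61 + 60**2) = 1981 + 61*(61 + 3600) = 1981 + 61*3661 = 1981 + 223321 = 225302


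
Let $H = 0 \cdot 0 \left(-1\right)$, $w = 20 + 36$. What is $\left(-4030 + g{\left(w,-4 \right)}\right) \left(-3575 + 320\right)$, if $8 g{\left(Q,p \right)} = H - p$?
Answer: $\frac{26232045}{2} \approx 1.3116 \cdot 10^{7}$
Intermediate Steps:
$w = 56$
$H = 0$ ($H = 0 \left(-1\right) = 0$)
$g{\left(Q,p \right)} = - \frac{p}{8}$ ($g{\left(Q,p \right)} = \frac{0 - p}{8} = \frac{\left(-1\right) p}{8} = - \frac{p}{8}$)
$\left(-4030 + g{\left(w,-4 \right)}\right) \left(-3575 + 320\right) = \left(-4030 - - \frac{1}{2}\right) \left(-3575 + 320\right) = \left(-4030 + \frac{1}{2}\right) \left(-3255\right) = \left(- \frac{8059}{2}\right) \left(-3255\right) = \frac{26232045}{2}$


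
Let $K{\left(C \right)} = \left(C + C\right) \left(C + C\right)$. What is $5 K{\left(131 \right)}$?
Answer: $343220$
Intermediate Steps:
$K{\left(C \right)} = 4 C^{2}$ ($K{\left(C \right)} = 2 C 2 C = 4 C^{2}$)
$5 K{\left(131 \right)} = 5 \cdot 4 \cdot 131^{2} = 5 \cdot 4 \cdot 17161 = 5 \cdot 68644 = 343220$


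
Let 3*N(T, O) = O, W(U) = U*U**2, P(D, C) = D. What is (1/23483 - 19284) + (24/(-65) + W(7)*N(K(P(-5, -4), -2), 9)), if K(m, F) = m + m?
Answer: -27864904252/1526395 ≈ -18255.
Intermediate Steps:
K(m, F) = 2*m
W(U) = U**3
N(T, O) = O/3
(1/23483 - 19284) + (24/(-65) + W(7)*N(K(P(-5, -4), -2), 9)) = (1/23483 - 19284) + (24/(-65) + 7**3*((1/3)*9)) = (1/23483 - 19284) + (24*(-1/65) + 343*3) = -452846171/23483 + (-24/65 + 1029) = -452846171/23483 + 66861/65 = -27864904252/1526395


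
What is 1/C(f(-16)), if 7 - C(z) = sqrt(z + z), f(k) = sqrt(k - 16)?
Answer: 1/(7 - 2*2**(3/4)*sqrt(I)) ≈ 0.17107 + 0.088037*I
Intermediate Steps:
f(k) = sqrt(-16 + k)
C(z) = 7 - sqrt(2)*sqrt(z) (C(z) = 7 - sqrt(z + z) = 7 - sqrt(2*z) = 7 - sqrt(2)*sqrt(z))
1/C(f(-16)) = 1/(7 - sqrt(2)*sqrt(sqrt(-16 - 16))) = 1/(7 - sqrt(2)*sqrt(sqrt(-32))) = 1/(7 - sqrt(2)*sqrt(4*I*sqrt(2))) = 1/(7 - sqrt(2)*2*2**(1/4)*sqrt(I)) = 1/(7 - 2*2**(3/4)*sqrt(I))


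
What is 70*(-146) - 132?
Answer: -10352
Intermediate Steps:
70*(-146) - 132 = -10220 - 132 = -10352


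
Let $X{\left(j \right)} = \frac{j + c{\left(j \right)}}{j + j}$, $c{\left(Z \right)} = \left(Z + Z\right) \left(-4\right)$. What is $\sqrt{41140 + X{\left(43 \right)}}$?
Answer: $\frac{\sqrt{164546}}{2} \approx 202.82$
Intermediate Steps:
$c{\left(Z \right)} = - 8 Z$ ($c{\left(Z \right)} = 2 Z \left(-4\right) = - 8 Z$)
$X{\left(j \right)} = - \frac{7}{2}$ ($X{\left(j \right)} = \frac{j - 8 j}{j + j} = \frac{\left(-7\right) j}{2 j} = - 7 j \frac{1}{2 j} = - \frac{7}{2}$)
$\sqrt{41140 + X{\left(43 \right)}} = \sqrt{41140 - \frac{7}{2}} = \sqrt{\frac{82273}{2}} = \frac{\sqrt{164546}}{2}$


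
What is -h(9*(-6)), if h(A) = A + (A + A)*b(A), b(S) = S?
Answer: -5778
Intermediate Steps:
h(A) = A + 2*A² (h(A) = A + (A + A)*A = A + (2*A)*A = A + 2*A²)
-h(9*(-6)) = -9*(-6)*(1 + 2*(9*(-6))) = -(-54)*(1 + 2*(-54)) = -(-54)*(1 - 108) = -(-54)*(-107) = -1*5778 = -5778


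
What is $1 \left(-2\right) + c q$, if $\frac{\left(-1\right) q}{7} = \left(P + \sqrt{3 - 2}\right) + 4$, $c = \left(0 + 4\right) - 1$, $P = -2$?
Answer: $-65$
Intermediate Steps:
$c = 3$ ($c = 4 - 1 = 3$)
$q = -21$ ($q = - 7 \left(\left(-2 + \sqrt{3 - 2}\right) + 4\right) = - 7 \left(\left(-2 + \sqrt{1}\right) + 4\right) = - 7 \left(\left(-2 + 1\right) + 4\right) = - 7 \left(-1 + 4\right) = \left(-7\right) 3 = -21$)
$1 \left(-2\right) + c q = 1 \left(-2\right) + 3 \left(-21\right) = -2 - 63 = -65$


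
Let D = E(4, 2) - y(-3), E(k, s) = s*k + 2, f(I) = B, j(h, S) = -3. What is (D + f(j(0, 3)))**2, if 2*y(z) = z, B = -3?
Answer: 289/4 ≈ 72.250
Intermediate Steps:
y(z) = z/2
f(I) = -3
E(k, s) = 2 + k*s (E(k, s) = k*s + 2 = 2 + k*s)
D = 23/2 (D = (2 + 4*2) - (-3)/2 = (2 + 8) - 1*(-3/2) = 10 + 3/2 = 23/2 ≈ 11.500)
(D + f(j(0, 3)))**2 = (23/2 - 3)**2 = (17/2)**2 = 289/4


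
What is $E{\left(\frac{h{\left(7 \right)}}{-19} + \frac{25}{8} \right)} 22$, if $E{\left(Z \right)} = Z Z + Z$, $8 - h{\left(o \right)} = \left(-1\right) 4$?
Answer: $\frac{2213739}{11552} \approx 191.63$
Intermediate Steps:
$h{\left(o \right)} = 12$ ($h{\left(o \right)} = 8 - \left(-1\right) 4 = 8 - -4 = 8 + 4 = 12$)
$E{\left(Z \right)} = Z + Z^{2}$ ($E{\left(Z \right)} = Z^{2} + Z = Z + Z^{2}$)
$E{\left(\frac{h{\left(7 \right)}}{-19} + \frac{25}{8} \right)} 22 = \left(\frac{12}{-19} + \frac{25}{8}\right) \left(1 + \left(\frac{12}{-19} + \frac{25}{8}\right)\right) 22 = \left(12 \left(- \frac{1}{19}\right) + 25 \cdot \frac{1}{8}\right) \left(1 + \left(12 \left(- \frac{1}{19}\right) + 25 \cdot \frac{1}{8}\right)\right) 22 = \left(- \frac{12}{19} + \frac{25}{8}\right) \left(1 + \left(- \frac{12}{19} + \frac{25}{8}\right)\right) 22 = \frac{379 \left(1 + \frac{379}{152}\right)}{152} \cdot 22 = \frac{379}{152} \cdot \frac{531}{152} \cdot 22 = \frac{201249}{23104} \cdot 22 = \frac{2213739}{11552}$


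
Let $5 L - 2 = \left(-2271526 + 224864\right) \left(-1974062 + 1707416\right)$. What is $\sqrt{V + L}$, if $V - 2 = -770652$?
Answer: $\frac{6 \sqrt{75795886445}}{5} \approx 3.3037 \cdot 10^{5}$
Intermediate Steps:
$L = \frac{545734235654}{5}$ ($L = \frac{2}{5} + \frac{\left(-2271526 + 224864\right) \left(-1974062 + 1707416\right)}{5} = \frac{2}{5} + \frac{\left(-2046662\right) \left(-266646\right)}{5} = \frac{2}{5} + \frac{1}{5} \cdot 545734235652 = \frac{2}{5} + \frac{545734235652}{5} = \frac{545734235654}{5} \approx 1.0915 \cdot 10^{11}$)
$V = -770650$ ($V = 2 - 770652 = -770650$)
$\sqrt{V + L} = \sqrt{-770650 + \frac{545734235654}{5}} = \sqrt{\frac{545730382404}{5}} = \frac{6 \sqrt{75795886445}}{5}$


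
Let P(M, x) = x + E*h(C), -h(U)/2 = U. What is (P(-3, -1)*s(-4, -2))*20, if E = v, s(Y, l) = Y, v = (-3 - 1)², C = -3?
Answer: -7600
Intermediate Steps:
v = 16 (v = (-4)² = 16)
h(U) = -2*U
E = 16
P(M, x) = 96 + x (P(M, x) = x + 16*(-2*(-3)) = x + 16*6 = x + 96 = 96 + x)
(P(-3, -1)*s(-4, -2))*20 = ((96 - 1)*(-4))*20 = (95*(-4))*20 = -380*20 = -7600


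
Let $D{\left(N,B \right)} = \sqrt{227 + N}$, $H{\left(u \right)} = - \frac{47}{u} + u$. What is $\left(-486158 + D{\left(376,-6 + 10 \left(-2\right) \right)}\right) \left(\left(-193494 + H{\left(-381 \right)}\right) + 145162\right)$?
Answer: $\frac{9022900933748}{381} - \frac{18559606 \sqrt{67}}{127} \approx 2.3681 \cdot 10^{10}$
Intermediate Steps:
$H{\left(u \right)} = u - \frac{47}{u}$
$\left(-486158 + D{\left(376,-6 + 10 \left(-2\right) \right)}\right) \left(\left(-193494 + H{\left(-381 \right)}\right) + 145162\right) = \left(-486158 + \sqrt{227 + 376}\right) \left(\left(-193494 - \left(381 + \frac{47}{-381}\right)\right) + 145162\right) = \left(-486158 + \sqrt{603}\right) \left(\left(-193494 - \frac{145114}{381}\right) + 145162\right) = \left(-486158 + 3 \sqrt{67}\right) \left(\left(-193494 + \left(-381 + \frac{47}{381}\right)\right) + 145162\right) = \left(-486158 + 3 \sqrt{67}\right) \left(\left(-193494 - \frac{145114}{381}\right) + 145162\right) = \left(-486158 + 3 \sqrt{67}\right) \left(- \frac{73866328}{381} + 145162\right) = \left(-486158 + 3 \sqrt{67}\right) \left(- \frac{18559606}{381}\right) = \frac{9022900933748}{381} - \frac{18559606 \sqrt{67}}{127}$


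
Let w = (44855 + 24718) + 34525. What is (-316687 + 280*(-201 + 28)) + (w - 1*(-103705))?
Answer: -157324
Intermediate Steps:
w = 104098 (w = 69573 + 34525 = 104098)
(-316687 + 280*(-201 + 28)) + (w - 1*(-103705)) = (-316687 + 280*(-201 + 28)) + (104098 - 1*(-103705)) = (-316687 + 280*(-173)) + (104098 + 103705) = (-316687 - 48440) + 207803 = -365127 + 207803 = -157324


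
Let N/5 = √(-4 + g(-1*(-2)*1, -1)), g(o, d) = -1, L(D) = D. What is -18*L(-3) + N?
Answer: 54 + 5*I*√5 ≈ 54.0 + 11.18*I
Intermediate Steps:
N = 5*I*√5 (N = 5*√(-4 - 1) = 5*√(-5) = 5*(I*√5) = 5*I*√5 ≈ 11.18*I)
-18*L(-3) + N = -18*(-3) + 5*I*√5 = 54 + 5*I*√5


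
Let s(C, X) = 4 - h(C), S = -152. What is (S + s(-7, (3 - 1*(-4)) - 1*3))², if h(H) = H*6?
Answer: 11236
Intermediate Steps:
h(H) = 6*H
s(C, X) = 4 - 6*C
(S + s(-7, (3 - 1*(-4)) - 1*3))² = (-152 + (4 - 6*(-7)))² = (-152 + (4 + 42))² = (-152 + 46)² = (-106)² = 11236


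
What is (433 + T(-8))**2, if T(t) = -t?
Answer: 194481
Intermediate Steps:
(433 + T(-8))**2 = (433 - 1*(-8))**2 = (433 + 8)**2 = 441**2 = 194481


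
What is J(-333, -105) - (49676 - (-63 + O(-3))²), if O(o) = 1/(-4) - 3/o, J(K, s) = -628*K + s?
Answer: 2611489/16 ≈ 1.6322e+5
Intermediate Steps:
J(K, s) = s - 628*K
O(o) = -¼ - 3/o (O(o) = 1*(-¼) - 3/o = -¼ - 3/o)
J(-333, -105) - (49676 - (-63 + O(-3))²) = (-105 - 628*(-333)) - (49676 - (-63 + (¼)*(-12 - 1*(-3))/(-3))²) = (-105 + 209124) - (49676 - (-63 + (¼)*(-⅓)*(-12 + 3))²) = 209019 - (49676 - (-63 + (¼)*(-⅓)*(-9))²) = 209019 - (49676 - (-63 + ¾)²) = 209019 - (49676 - (-249/4)²) = 209019 - (49676 - 1*62001/16) = 209019 - (49676 - 62001/16) = 209019 - 1*732815/16 = 209019 - 732815/16 = 2611489/16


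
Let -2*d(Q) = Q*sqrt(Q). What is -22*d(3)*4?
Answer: 132*sqrt(3) ≈ 228.63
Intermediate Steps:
d(Q) = -Q**(3/2)/2 (d(Q) = -Q*sqrt(Q)/2 = -Q**(3/2)/2)
-22*d(3)*4 = -(-11)*3**(3/2)*4 = -(-11)*3*sqrt(3)*4 = -(-33)*sqrt(3)*4 = (33*sqrt(3))*4 = 132*sqrt(3)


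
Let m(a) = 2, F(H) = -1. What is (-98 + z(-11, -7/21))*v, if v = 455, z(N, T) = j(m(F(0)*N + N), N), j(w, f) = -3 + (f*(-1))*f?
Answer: -101010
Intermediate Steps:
j(w, f) = -3 - f**2 (j(w, f) = -3 + (-f)*f = -3 - f**2)
z(N, T) = -3 - N**2
(-98 + z(-11, -7/21))*v = (-98 + (-3 - 1*(-11)**2))*455 = (-98 + (-3 - 1*121))*455 = (-98 + (-3 - 121))*455 = (-98 - 124)*455 = -222*455 = -101010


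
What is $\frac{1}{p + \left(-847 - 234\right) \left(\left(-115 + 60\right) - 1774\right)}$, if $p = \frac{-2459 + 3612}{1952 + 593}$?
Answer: $\frac{2545}{5031845358} \approx 5.0578 \cdot 10^{-7}$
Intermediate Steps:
$p = \frac{1153}{2545} \approx 0.45305$
$\frac{1}{p + \left(-847 - 234\right) \left(\left(-115 + 60\right) - 1774\right)} = \frac{1}{\frac{1153}{2545} + \left(-847 - 234\right) \left(\left(-115 + 60\right) - 1774\right)} = \frac{1}{\frac{1153}{2545} - 1081 \left(-55 - 1774\right)} = \frac{1}{\frac{1153}{2545} - -1977149} = \frac{1}{\frac{1153}{2545} + 1977149} = \frac{1}{\frac{5031845358}{2545}} = \frac{2545}{5031845358}$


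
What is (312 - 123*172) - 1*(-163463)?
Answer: 142619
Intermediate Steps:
(312 - 123*172) - 1*(-163463) = (312 - 21156) + 163463 = -20844 + 163463 = 142619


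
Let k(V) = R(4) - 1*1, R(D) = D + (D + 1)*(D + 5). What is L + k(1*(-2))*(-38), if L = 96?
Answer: -1728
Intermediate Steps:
R(D) = D + (1 + D)*(5 + D)
k(V) = 48 (k(V) = (5 + 4² + 7*4) - 1*1 = (5 + 16 + 28) - 1 = 49 - 1 = 48)
L + k(1*(-2))*(-38) = 96 + 48*(-38) = 96 - 1824 = -1728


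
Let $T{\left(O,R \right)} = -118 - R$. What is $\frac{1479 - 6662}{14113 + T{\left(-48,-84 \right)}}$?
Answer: $- \frac{5183}{14079} \approx -0.36814$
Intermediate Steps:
$\frac{1479 - 6662}{14113 + T{\left(-48,-84 \right)}} = \frac{1479 - 6662}{14113 - 34} = - \frac{5183}{14113 + \left(-118 + 84\right)} = - \frac{5183}{14113 - 34} = - \frac{5183}{14079}$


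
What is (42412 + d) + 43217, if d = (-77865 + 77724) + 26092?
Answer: 111580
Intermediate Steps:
d = 25951 (d = -141 + 26092 = 25951)
(42412 + d) + 43217 = (42412 + 25951) + 43217 = 68363 + 43217 = 111580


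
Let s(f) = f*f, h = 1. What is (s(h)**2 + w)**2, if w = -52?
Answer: 2601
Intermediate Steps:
s(f) = f**2
(s(h)**2 + w)**2 = ((1**2)**2 - 52)**2 = (1**2 - 52)**2 = (1 - 52)**2 = (-51)**2 = 2601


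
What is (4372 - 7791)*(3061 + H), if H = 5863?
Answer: -30511156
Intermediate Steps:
(4372 - 7791)*(3061 + H) = (4372 - 7791)*(3061 + 5863) = -3419*8924 = -30511156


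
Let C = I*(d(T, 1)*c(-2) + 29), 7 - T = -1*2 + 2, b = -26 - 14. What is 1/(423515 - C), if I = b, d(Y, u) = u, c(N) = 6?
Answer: 1/424915 ≈ 2.3534e-6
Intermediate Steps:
b = -40
T = 7 (T = 7 - (-1*2 + 2) = 7 - (-2 + 2) = 7 - 1*0 = 7 + 0 = 7)
I = -40
C = -1400 (C = -40*(1*6 + 29) = -40*(6 + 29) = -40*35 = -1400)
1/(423515 - C) = 1/(423515 - 1*(-1400)) = 1/(423515 + 1400) = 1/424915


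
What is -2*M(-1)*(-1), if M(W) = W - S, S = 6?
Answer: -14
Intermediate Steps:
M(W) = -6 + W (M(W) = W - 1*6 = W - 6 = -6 + W)
-2*M(-1)*(-1) = -2*(-6 - 1)*(-1) = -2*(-7)*(-1) = 14*(-1) = -14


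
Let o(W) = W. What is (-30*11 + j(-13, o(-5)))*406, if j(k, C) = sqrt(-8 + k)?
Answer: -133980 + 406*I*sqrt(21) ≈ -1.3398e+5 + 1860.5*I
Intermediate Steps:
(-30*11 + j(-13, o(-5)))*406 = (-30*11 + sqrt(-8 - 13))*406 = (-330 + sqrt(-21))*406 = (-330 + I*sqrt(21))*406 = -133980 + 406*I*sqrt(21)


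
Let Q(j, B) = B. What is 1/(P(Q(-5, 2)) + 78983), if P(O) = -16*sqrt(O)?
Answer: 78983/6238313777 + 16*sqrt(2)/6238313777 ≈ 1.2665e-5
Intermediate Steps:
1/(P(Q(-5, 2)) + 78983) = 1/(-16*sqrt(2) + 78983) = 1/(78983 - 16*sqrt(2))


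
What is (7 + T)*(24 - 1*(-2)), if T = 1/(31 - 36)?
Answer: 884/5 ≈ 176.80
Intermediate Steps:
T = -⅕ (T = 1/(-5) = -⅕ ≈ -0.20000)
(7 + T)*(24 - 1*(-2)) = (7 - ⅕)*(24 - 1*(-2)) = 34*(24 + 2)/5 = (34/5)*26 = 884/5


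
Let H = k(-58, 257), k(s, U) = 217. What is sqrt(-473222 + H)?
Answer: I*sqrt(473005) ≈ 687.75*I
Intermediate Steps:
H = 217
sqrt(-473222 + H) = sqrt(-473222 + 217) = sqrt(-473005) = I*sqrt(473005)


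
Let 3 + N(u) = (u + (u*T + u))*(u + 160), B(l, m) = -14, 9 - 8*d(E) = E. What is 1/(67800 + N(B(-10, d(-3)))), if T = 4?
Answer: 1/55533 ≈ 1.8007e-5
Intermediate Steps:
d(E) = 9/8 - E/8
N(u) = -3 + 6*u*(160 + u) (N(u) = -3 + (u + (u*4 + u))*(u + 160) = -3 + (u + (4*u + u))*(160 + u) = -3 + (u + 5*u)*(160 + u) = -3 + (6*u)*(160 + u) = -3 + 6*u*(160 + u))
1/(67800 + N(B(-10, d(-3)))) = 1/(67800 + (-3 + 6*(-14)² + 960*(-14))) = 1/(67800 + (-3 + 6*196 - 13440)) = 1/(67800 + (-3 + 1176 - 13440)) = 1/(67800 - 12267) = 1/55533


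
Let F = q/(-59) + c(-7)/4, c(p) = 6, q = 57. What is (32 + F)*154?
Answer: 295603/59 ≈ 5010.2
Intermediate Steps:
F = 63/118 (F = 57/(-59) + 6/4 = 57*(-1/59) + 6*(¼) = -57/59 + 3/2 = 63/118 ≈ 0.53390)
(32 + F)*154 = (32 + 63/118)*154 = (3839/118)*154 = 295603/59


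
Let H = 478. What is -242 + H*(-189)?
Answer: -90584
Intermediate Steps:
-242 + H*(-189) = -242 + 478*(-189) = -242 - 90342 = -90584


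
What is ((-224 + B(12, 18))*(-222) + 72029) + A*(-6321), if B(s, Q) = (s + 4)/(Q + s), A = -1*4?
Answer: 734613/5 ≈ 1.4692e+5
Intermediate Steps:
A = -4
B(s, Q) = (4 + s)/(Q + s)
((-224 + B(12, 18))*(-222) + 72029) + A*(-6321) = ((-224 + (4 + 12)/(18 + 12))*(-222) + 72029) - 4*(-6321) = ((-224 + 16/30)*(-222) + 72029) + 25284 = ((-224 + (1/30)*16)*(-222) + 72029) + 25284 = ((-224 + 8/15)*(-222) + 72029) + 25284 = (-3352/15*(-222) + 72029) + 25284 = (248048/5 + 72029) + 25284 = 608193/5 + 25284 = 734613/5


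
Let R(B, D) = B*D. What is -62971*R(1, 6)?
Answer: -377826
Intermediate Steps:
-62971*R(1, 6) = -62971*6 = -377826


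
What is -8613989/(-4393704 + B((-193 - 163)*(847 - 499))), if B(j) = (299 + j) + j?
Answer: 8613989/4641181 ≈ 1.8560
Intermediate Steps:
B(j) = 299 + 2*j
-8613989/(-4393704 + B((-193 - 163)*(847 - 499))) = -8613989/(-4393704 + (299 + 2*((-193 - 163)*(847 - 499)))) = -8613989/(-4393704 + (299 + 2*(-356*348))) = -8613989/(-4393704 + (299 + 2*(-123888))) = -8613989/(-4393704 + (299 - 247776)) = -8613989/(-4393704 - 247477) = -8613989/(-4641181) = -8613989*(-1/4641181) = 8613989/4641181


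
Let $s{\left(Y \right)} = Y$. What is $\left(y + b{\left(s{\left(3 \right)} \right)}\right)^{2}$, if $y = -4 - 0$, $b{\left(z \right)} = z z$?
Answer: $25$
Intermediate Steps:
$b{\left(z \right)} = z^{2}$
$y = -4$ ($y = -4 + 0 = -4$)
$\left(y + b{\left(s{\left(3 \right)} \right)}\right)^{2} = \left(-4 + 3^{2}\right)^{2} = \left(-4 + 9\right)^{2} = 5^{2} = 25$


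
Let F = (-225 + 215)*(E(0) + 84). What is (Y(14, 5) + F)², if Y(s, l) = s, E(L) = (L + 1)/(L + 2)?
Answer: 690561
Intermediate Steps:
E(L) = (1 + L)/(2 + L)
F = -845 (F = (-225 + 215)*((1 + 0)/(2 + 0) + 84) = -10*(1/2 + 84) = -10*((½)*1 + 84) = -10*(½ + 84) = -10*169/2 = -845)
(Y(14, 5) + F)² = (14 - 845)² = (-831)² = 690561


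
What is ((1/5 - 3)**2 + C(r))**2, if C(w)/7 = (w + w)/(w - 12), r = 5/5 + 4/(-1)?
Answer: 70756/625 ≈ 113.21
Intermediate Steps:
r = -3 (r = 5*(1/5) + 4*(-1) = 1 - 4 = -3)
C(w) = 14*w/(-12 + w) (C(w) = 7*((w + w)/(w - 12)) = 7*((2*w)/(-12 + w)) = 7*(2*w/(-12 + w)) = 14*w/(-12 + w))
((1/5 - 3)**2 + C(r))**2 = ((1/5 - 3)**2 + 14*(-3)/(-12 - 3))**2 = ((1/5 - 3)**2 + 14*(-3)/(-15))**2 = ((-14/5)**2 + 14*(-3)*(-1/15))**2 = (196/25 + 14/5)**2 = (266/25)**2 = 70756/625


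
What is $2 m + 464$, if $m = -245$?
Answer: $-26$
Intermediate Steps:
$2 m + 464 = 2 \left(-245\right) + 464 = -490 + 464 = -26$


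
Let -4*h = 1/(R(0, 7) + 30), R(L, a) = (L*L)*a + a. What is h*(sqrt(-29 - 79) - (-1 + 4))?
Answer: 3/148 - 3*I*sqrt(3)/74 ≈ 0.02027 - 0.070218*I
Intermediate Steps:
R(L, a) = a + a*L**2 (R(L, a) = L**2*a + a = a*L**2 + a = a + a*L**2)
h = -1/148 (h = -1/(4*(7*(1 + 0**2) + 30)) = -1/(4*(7*(1 + 0) + 30)) = -1/(4*(7*1 + 30)) = -1/(4*(7 + 30)) = -1/4/37 = -1/4*1/37 = -1/148 ≈ -0.0067568)
h*(sqrt(-29 - 79) - (-1 + 4)) = -(sqrt(-29 - 79) - (-1 + 4))/148 = -(sqrt(-108) - 1*3)/148 = -(6*I*sqrt(3) - 3)/148 = -(-3 + 6*I*sqrt(3))/148 = 3/148 - 3*I*sqrt(3)/74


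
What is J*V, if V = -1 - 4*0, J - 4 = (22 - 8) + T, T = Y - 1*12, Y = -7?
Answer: 1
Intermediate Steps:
T = -19 (T = -7 - 1*12 = -7 - 12 = -19)
J = -1 (J = 4 + ((22 - 8) - 19) = 4 + (14 - 19) = 4 - 5 = -1)
V = -1 (V = -1 + 0 = -1)
J*V = -1*(-1) = 1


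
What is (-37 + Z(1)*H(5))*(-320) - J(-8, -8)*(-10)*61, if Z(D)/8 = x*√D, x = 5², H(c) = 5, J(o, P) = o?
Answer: -313040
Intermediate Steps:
x = 25
Z(D) = 200*√D (Z(D) = 8*(25*√D) = 200*√D)
(-37 + Z(1)*H(5))*(-320) - J(-8, -8)*(-10)*61 = (-37 + (200*√1)*5)*(-320) - (-8*(-10))*61 = (-37 + (200*1)*5)*(-320) - 80*61 = (-37 + 200*5)*(-320) - 1*4880 = (-37 + 1000)*(-320) - 4880 = 963*(-320) - 4880 = -308160 - 4880 = -313040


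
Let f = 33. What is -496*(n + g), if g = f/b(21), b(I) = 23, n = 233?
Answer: -2674432/23 ≈ -1.1628e+5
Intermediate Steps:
g = 33/23 ≈ 1.4348
-496*(n + g) = -496*(233 + 33/23) = -496*5392/23 = -2674432/23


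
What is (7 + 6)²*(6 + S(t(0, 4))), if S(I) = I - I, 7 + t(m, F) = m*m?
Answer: 1014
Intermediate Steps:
t(m, F) = -7 + m² (t(m, F) = -7 + m*m = -7 + m²)
S(I) = 0
(7 + 6)²*(6 + S(t(0, 4))) = (7 + 6)²*(6 + 0) = 13²*6 = 169*6 = 1014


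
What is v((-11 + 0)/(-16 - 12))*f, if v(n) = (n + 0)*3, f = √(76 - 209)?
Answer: 33*I*√133/28 ≈ 13.592*I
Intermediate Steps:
f = I*√133 (f = √(-133) = I*√133 ≈ 11.533*I)
v(n) = 3*n (v(n) = n*3 = 3*n)
v((-11 + 0)/(-16 - 12))*f = (3*((-11 + 0)/(-16 - 12)))*(I*√133) = (3*(-11/(-28)))*(I*√133) = (3*(-11*(-1/28)))*(I*√133) = (3*(11/28))*(I*√133) = 33*(I*√133)/28 = 33*I*√133/28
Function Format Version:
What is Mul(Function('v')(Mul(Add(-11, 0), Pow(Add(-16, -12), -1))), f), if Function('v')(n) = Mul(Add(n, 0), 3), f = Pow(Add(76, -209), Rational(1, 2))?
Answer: Mul(Rational(33, 28), I, Pow(133, Rational(1, 2))) ≈ Mul(13.592, I)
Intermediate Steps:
f = Mul(I, Pow(133, Rational(1, 2))) (f = Pow(-133, Rational(1, 2)) = Mul(I, Pow(133, Rational(1, 2))) ≈ Mul(11.533, I))
Function('v')(n) = Mul(3, n) (Function('v')(n) = Mul(n, 3) = Mul(3, n))
Mul(Function('v')(Mul(Add(-11, 0), Pow(Add(-16, -12), -1))), f) = Mul(Mul(3, Mul(Add(-11, 0), Pow(Add(-16, -12), -1))), Mul(I, Pow(133, Rational(1, 2)))) = Mul(Mul(3, Mul(-11, Pow(-28, -1))), Mul(I, Pow(133, Rational(1, 2)))) = Mul(Mul(3, Mul(-11, Rational(-1, 28))), Mul(I, Pow(133, Rational(1, 2)))) = Mul(Mul(3, Rational(11, 28)), Mul(I, Pow(133, Rational(1, 2)))) = Mul(Rational(33, 28), Mul(I, Pow(133, Rational(1, 2)))) = Mul(Rational(33, 28), I, Pow(133, Rational(1, 2)))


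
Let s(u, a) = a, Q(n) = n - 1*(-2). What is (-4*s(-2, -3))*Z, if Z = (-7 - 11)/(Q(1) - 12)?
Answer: 24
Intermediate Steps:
Q(n) = 2 + n (Q(n) = n + 2 = 2 + n)
Z = 2 (Z = (-7 - 11)/((2 + 1) - 12) = -18/(3 - 12) = -18/(-9) = -18*(-1/9) = 2)
(-4*s(-2, -3))*Z = -4*(-3)*2 = 12*2 = 24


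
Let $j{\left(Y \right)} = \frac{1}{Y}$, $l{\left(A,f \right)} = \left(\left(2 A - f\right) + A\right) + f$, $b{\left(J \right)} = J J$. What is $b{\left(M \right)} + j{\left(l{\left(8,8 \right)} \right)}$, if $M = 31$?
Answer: $\frac{23065}{24} \approx 961.04$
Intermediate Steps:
$b{\left(J \right)} = J^{2}$
$l{\left(A,f \right)} = 3 A$ ($l{\left(A,f \right)} = \left(\left(- f + 2 A\right) + A\right) + f = \left(- f + 3 A\right) + f = 3 A$)
$b{\left(M \right)} + j{\left(l{\left(8,8 \right)} \right)} = 31^{2} + \frac{1}{3 \cdot 8} = 961 + \frac{1}{24} = \frac{23065}{24}$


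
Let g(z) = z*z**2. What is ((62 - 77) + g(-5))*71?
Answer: -9940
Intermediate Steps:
g(z) = z**3
((62 - 77) + g(-5))*71 = ((62 - 77) + (-5)**3)*71 = (-15 - 125)*71 = -140*71 = -9940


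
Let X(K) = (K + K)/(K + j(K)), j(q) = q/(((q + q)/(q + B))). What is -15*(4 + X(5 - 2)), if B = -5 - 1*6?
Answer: 30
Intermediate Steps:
B = -11 (B = -5 - 6 = -11)
j(q) = -11/2 + q/2 (j(q) = q/(((q + q)/(q - 11))) = q/(((2*q)/(-11 + q))) = q/((2*q/(-11 + q))) = q*((-11 + q)/(2*q)) = -11/2 + q/2)
X(K) = 2*K/(-11/2 + 3*K/2) (X(K) = (K + K)/(K + (-11/2 + K/2)) = (2*K)/(-11/2 + 3*K/2) = 2*K/(-11/2 + 3*K/2))
-15*(4 + X(5 - 2)) = -15*(4 + 4*(5 - 2)/(-11 + 3*(5 - 2))) = -15*(4 + 4*3/(-11 + 3*3)) = -15*(4 + 4*3/(-11 + 9)) = -15*(4 + 4*3/(-2)) = -15*(4 + 4*3*(-½)) = -15*(4 - 6) = -15*(-2) = 30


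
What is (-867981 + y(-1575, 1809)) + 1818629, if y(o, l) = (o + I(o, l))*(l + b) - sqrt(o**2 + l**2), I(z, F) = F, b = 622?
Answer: 1519502 - 9*sqrt(71026) ≈ 1.5171e+6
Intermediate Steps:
y(o, l) = -sqrt(l**2 + o**2) + (622 + l)*(l + o) (y(o, l) = (o + l)*(l + 622) - sqrt(o**2 + l**2) = (l + o)*(622 + l) - sqrt(l**2 + o**2) = (622 + l)*(l + o) - sqrt(l**2 + o**2) = -sqrt(l**2 + o**2) + (622 + l)*(l + o))
(-867981 + y(-1575, 1809)) + 1818629 = (-867981 + (1809**2 - sqrt(1809**2 + (-1575)**2) + 622*1809 + 622*(-1575) + 1809*(-1575))) + 1818629 = (-867981 + (3272481 - sqrt(3272481 + 2480625) + 1125198 - 979650 - 2849175)) + 1818629 = (-867981 + (3272481 - sqrt(5753106) + 1125198 - 979650 - 2849175)) + 1818629 = (-867981 + (3272481 - 9*sqrt(71026) + 1125198 - 979650 - 2849175)) + 1818629 = (-867981 + (568854 - 9*sqrt(71026))) + 1818629 = (-299127 - 9*sqrt(71026)) + 1818629 = 1519502 - 9*sqrt(71026)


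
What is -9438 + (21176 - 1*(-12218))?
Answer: 23956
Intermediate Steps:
-9438 + (21176 - 1*(-12218)) = -9438 + (21176 + 12218) = -9438 + 33394 = 23956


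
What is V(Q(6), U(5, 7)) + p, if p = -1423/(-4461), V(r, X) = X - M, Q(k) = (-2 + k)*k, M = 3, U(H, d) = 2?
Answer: -3038/4461 ≈ -0.68101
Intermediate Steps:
Q(k) = k*(-2 + k)
V(r, X) = -3 + X (V(r, X) = X - 1*3 = X - 3 = -3 + X)
p = 1423/4461 (p = -1423*(-1/4461) = 1423/4461 ≈ 0.31899)
V(Q(6), U(5, 7)) + p = (-3 + 2) + 1423/4461 = -1 + 1423/4461 = -3038/4461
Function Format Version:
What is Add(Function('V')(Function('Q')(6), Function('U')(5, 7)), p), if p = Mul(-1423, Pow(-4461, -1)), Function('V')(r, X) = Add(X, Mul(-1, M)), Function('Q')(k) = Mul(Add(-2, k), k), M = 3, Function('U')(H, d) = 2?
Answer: Rational(-3038, 4461) ≈ -0.68101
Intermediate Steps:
Function('Q')(k) = Mul(k, Add(-2, k))
Function('V')(r, X) = Add(-3, X) (Function('V')(r, X) = Add(X, Mul(-1, 3)) = Add(X, -3) = Add(-3, X))
p = Rational(1423, 4461) (p = Mul(-1423, Rational(-1, 4461)) = Rational(1423, 4461) ≈ 0.31899)
Add(Function('V')(Function('Q')(6), Function('U')(5, 7)), p) = Add(Add(-3, 2), Rational(1423, 4461)) = Add(-1, Rational(1423, 4461)) = Rational(-3038, 4461)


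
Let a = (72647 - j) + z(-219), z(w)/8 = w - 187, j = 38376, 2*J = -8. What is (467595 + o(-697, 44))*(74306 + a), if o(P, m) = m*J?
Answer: 49232775851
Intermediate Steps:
J = -4 (J = (½)*(-8) = -4)
z(w) = -1496 + 8*w (z(w) = 8*(w - 187) = 8*(-187 + w) = -1496 + 8*w)
o(P, m) = -4*m (o(P, m) = m*(-4) = -4*m)
a = 31023 (a = (72647 - 1*38376) + (-1496 + 8*(-219)) = (72647 - 38376) + (-1496 - 1752) = 34271 - 3248 = 31023)
(467595 + o(-697, 44))*(74306 + a) = (467595 - 4*44)*(74306 + 31023) = (467595 - 176)*105329 = 467419*105329 = 49232775851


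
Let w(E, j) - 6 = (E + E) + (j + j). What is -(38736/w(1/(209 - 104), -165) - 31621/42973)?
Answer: 87929453309/730927757 ≈ 120.30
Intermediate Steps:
w(E, j) = 6 + 2*E + 2*j (w(E, j) = 6 + ((E + E) + (j + j)) = 6 + (2*E + 2*j) = 6 + 2*E + 2*j)
-(38736/w(1/(209 - 104), -165) - 31621/42973) = -(38736/(6 + 2/(209 - 104) + 2*(-165)) - 31621/42973) = -(38736/(6 + 2/105 - 330) - 31621*1/42973) = -(38736/(6 + 2*(1/105) - 330) - 31621/42973) = -(38736/(6 + 2/105 - 330) - 31621/42973) = -(38736/(-34018/105) - 31621/42973) = -(38736*(-105/34018) - 31621/42973) = -(-2033640/17009 - 31621/42973) = -1*(-87929453309/730927757) = 87929453309/730927757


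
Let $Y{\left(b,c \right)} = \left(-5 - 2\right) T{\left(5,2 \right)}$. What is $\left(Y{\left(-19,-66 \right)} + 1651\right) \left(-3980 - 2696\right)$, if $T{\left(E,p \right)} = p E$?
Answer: $-10554756$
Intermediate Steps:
$T{\left(E,p \right)} = E p$
$Y{\left(b,c \right)} = -70$ ($Y{\left(b,c \right)} = \left(-5 - 2\right) 5 \cdot 2 = \left(-7\right) 10 = -70$)
$\left(Y{\left(-19,-66 \right)} + 1651\right) \left(-3980 - 2696\right) = \left(-70 + 1651\right) \left(-3980 - 2696\right) = 1581 \left(-6676\right) = -10554756$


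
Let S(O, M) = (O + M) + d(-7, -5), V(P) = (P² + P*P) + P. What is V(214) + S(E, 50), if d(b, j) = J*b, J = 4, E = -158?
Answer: 91670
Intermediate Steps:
d(b, j) = 4*b
V(P) = P + 2*P² (V(P) = (P² + P²) + P = 2*P² + P = P + 2*P²)
S(O, M) = -28 + M + O (S(O, M) = (O + M) + 4*(-7) = (M + O) - 28 = -28 + M + O)
V(214) + S(E, 50) = 214*(1 + 2*214) + (-28 + 50 - 158) = 214*(1 + 428) - 136 = 214*429 - 136 = 91806 - 136 = 91670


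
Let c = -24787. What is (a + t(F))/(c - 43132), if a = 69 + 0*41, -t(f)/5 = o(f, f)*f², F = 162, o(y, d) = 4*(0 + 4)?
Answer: 2099451/67919 ≈ 30.911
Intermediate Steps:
o(y, d) = 16 (o(y, d) = 4*4 = 16)
t(f) = -80*f²
a = 69 (a = 69 + 0 = 69)
(a + t(F))/(c - 43132) = (69 - 80*162²)/(-24787 - 43132) = (69 - 80*26244)/(-67919) = (69 - 2099520)*(-1/67919) = -2099451*(-1/67919) = 2099451/67919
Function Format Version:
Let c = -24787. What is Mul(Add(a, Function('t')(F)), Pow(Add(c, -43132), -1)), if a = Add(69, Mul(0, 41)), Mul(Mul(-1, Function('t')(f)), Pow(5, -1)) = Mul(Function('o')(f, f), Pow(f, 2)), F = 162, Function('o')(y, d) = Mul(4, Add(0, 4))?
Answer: Rational(2099451, 67919) ≈ 30.911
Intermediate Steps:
Function('o')(y, d) = 16 (Function('o')(y, d) = Mul(4, 4) = 16)
Function('t')(f) = Mul(-80, Pow(f, 2)) (Function('t')(f) = Mul(-5, Mul(16, Pow(f, 2))) = Mul(-80, Pow(f, 2)))
a = 69 (a = Add(69, 0) = 69)
Mul(Add(a, Function('t')(F)), Pow(Add(c, -43132), -1)) = Mul(Add(69, Mul(-80, Pow(162, 2))), Pow(Add(-24787, -43132), -1)) = Mul(Add(69, Mul(-80, 26244)), Pow(-67919, -1)) = Mul(Add(69, -2099520), Rational(-1, 67919)) = Mul(-2099451, Rational(-1, 67919)) = Rational(2099451, 67919)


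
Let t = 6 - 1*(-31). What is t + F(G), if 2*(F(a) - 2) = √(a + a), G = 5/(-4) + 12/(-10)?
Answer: 39 + 7*I*√10/20 ≈ 39.0 + 1.1068*I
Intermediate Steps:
G = -49/20 (G = 5*(-¼) + 12*(-⅒) = -5/4 - 6/5 = -49/20 ≈ -2.4500)
F(a) = 2 + √2*√a/2 (F(a) = 2 + √(a + a)/2 = 2 + √(2*a)/2 = 2 + (√2*√a)/2 = 2 + √2*√a/2)
t = 37 (t = 6 + 31 = 37)
t + F(G) = 37 + (2 + √2*√(-49/20)/2) = 37 + (2 + √2*(7*I*√5/10)/2) = 37 + (2 + 7*I*√10/20) = 39 + 7*I*√10/20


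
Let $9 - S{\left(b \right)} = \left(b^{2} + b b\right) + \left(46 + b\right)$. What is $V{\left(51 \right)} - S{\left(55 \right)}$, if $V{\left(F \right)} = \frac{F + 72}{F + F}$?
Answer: $\frac{208869}{34} \approx 6143.2$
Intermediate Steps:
$V{\left(F \right)} = \frac{72 + F}{2 F}$
$S{\left(b \right)} = -37 - b - 2 b^{2}$ ($S{\left(b \right)} = 9 - \left(\left(b^{2} + b b\right) + \left(46 + b\right)\right) = 9 - \left(\left(b^{2} + b^{2}\right) + \left(46 + b\right)\right) = 9 - \left(2 b^{2} + \left(46 + b\right)\right) = 9 - \left(46 + b + 2 b^{2}\right) = -37 - b - 2 b^{2}$)
$V{\left(51 \right)} - S{\left(55 \right)} = \frac{72 + 51}{2 \cdot 51} - \left(-37 - 55 - 2 \cdot 55^{2}\right) = \frac{1}{2} \cdot \frac{1}{51} \cdot 123 - \left(-37 - 55 - 6050\right) = \frac{41}{34} - \left(-37 - 55 - 6050\right) = \frac{41}{34} - -6142 = \frac{41}{34} + 6142 = \frac{208869}{34}$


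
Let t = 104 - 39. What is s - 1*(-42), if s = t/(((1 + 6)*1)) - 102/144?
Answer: 8497/168 ≈ 50.577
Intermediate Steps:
t = 65
s = 1441/168 (s = 65/(((1 + 6)*1)) - 102/144 = 65/((7*1)) - 102*1/144 = 65/7 - 17/24 = 1441/168 ≈ 8.5774)
s - 1*(-42) = 1441/168 - 1*(-42) = 1441/168 + 42 = 8497/168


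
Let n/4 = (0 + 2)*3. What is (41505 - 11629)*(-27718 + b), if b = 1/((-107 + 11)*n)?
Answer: -476987317037/576 ≈ -8.2810e+8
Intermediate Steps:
n = 24 (n = 4*((0 + 2)*3) = 4*(2*3) = 4*6 = 24)
b = -1/2304 (b = 1/((-107 + 11)*24) = 1/(-96*24) = 1/(-2304) = -1/2304 ≈ -0.00043403)
(41505 - 11629)*(-27718 + b) = (41505 - 11629)*(-27718 - 1/2304) = 29876*(-63862273/2304) = -476987317037/576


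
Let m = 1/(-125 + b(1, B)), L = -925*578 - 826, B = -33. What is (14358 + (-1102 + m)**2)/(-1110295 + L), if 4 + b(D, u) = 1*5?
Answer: -18893717809/25305374896 ≈ -0.74663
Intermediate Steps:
b(D, u) = 1 (b(D, u) = -4 + 1*5 = -4 + 5 = 1)
L = -535476 (L = -534650 - 826 = -535476)
m = -1/124 (m = 1/(-125 + 1) = 1/(-124) = -1/124 ≈ -0.0080645)
(14358 + (-1102 + m)**2)/(-1110295 + L) = (14358 + (-1102 - 1/124)**2)/(-1110295 - 535476) = (14358 + (-136649/124)**2)/(-1645771) = (14358 + 18672949201/15376)*(-1/1645771) = (18893717809/15376)*(-1/1645771) = -18893717809/25305374896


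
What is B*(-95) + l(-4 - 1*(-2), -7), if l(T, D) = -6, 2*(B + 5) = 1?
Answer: 843/2 ≈ 421.50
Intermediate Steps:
B = -9/2 (B = -5 + (1/2)*1 = -5 + 1/2 = -9/2 ≈ -4.5000)
B*(-95) + l(-4 - 1*(-2), -7) = -9/2*(-95) - 6 = 855/2 - 6 = 843/2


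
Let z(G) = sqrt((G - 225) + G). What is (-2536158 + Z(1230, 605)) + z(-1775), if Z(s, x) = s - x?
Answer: -2535533 + 5*I*sqrt(151) ≈ -2.5355e+6 + 61.441*I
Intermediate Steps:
z(G) = sqrt(-225 + 2*G) (z(G) = sqrt((-225 + G) + G) = sqrt(-225 + 2*G))
(-2536158 + Z(1230, 605)) + z(-1775) = (-2536158 + (1230 - 1*605)) + sqrt(-225 + 2*(-1775)) = (-2536158 + (1230 - 605)) + sqrt(-225 - 3550) = (-2536158 + 625) + sqrt(-3775) = -2535533 + 5*I*sqrt(151)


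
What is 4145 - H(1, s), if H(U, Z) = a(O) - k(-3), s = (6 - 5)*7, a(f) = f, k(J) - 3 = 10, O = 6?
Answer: 4152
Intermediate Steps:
k(J) = 13 (k(J) = 3 + 10 = 13)
s = 7 (s = 1*7 = 7)
H(U, Z) = -7 (H(U, Z) = 6 - 1*13 = 6 - 13 = -7)
4145 - H(1, s) = 4145 - 1*(-7) = 4145 + 7 = 4152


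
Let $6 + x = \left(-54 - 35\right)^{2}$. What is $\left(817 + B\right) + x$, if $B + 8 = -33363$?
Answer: $-24639$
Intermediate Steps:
$B = -33371$ ($B = -8 - 33363 = -33371$)
$x = 7915$ ($x = -6 + \left(-54 - 35\right)^{2} = -6 + \left(-89\right)^{2} = -6 + 7921 = 7915$)
$\left(817 + B\right) + x = \left(817 - 33371\right) + 7915 = -32554 + 7915 = -24639$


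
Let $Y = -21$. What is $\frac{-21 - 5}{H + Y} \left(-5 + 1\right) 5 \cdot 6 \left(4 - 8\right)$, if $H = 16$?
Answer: $2496$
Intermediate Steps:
$\frac{-21 - 5}{H + Y} \left(-5 + 1\right) 5 \cdot 6 \left(4 - 8\right) = \frac{-21 - 5}{16 - 21} \left(-5 + 1\right) 5 \cdot 6 \left(4 - 8\right) = - \frac{26}{-5} \left(\left(-4\right) 5\right) 6 \left(4 - 8\right) = \left(-26\right) \left(- \frac{1}{5}\right) \left(-20\right) 6 \left(-4\right) = \frac{26}{5} \left(-20\right) \left(-24\right) = \left(-104\right) \left(-24\right) = 2496$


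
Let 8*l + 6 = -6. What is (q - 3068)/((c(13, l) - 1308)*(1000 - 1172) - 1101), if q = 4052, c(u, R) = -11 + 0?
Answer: 984/225767 ≈ 0.0043585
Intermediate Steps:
l = -3/2 (l = -3/4 + (1/8)*(-6) = -3/4 - 3/4 = -3/2 ≈ -1.5000)
c(u, R) = -11
(q - 3068)/((c(13, l) - 1308)*(1000 - 1172) - 1101) = (4052 - 3068)/((-11 - 1308)*(1000 - 1172) - 1101) = 984/(-1319*(-172) - 1101) = 984/(226868 - 1101) = 984/225767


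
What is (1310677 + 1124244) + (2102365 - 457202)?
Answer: 4080084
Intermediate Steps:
(1310677 + 1124244) + (2102365 - 457202) = 2434921 + 1645163 = 4080084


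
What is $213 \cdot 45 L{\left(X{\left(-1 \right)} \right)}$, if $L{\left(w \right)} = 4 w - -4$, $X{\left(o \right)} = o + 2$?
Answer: $76680$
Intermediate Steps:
$X{\left(o \right)} = 2 + o$
$L{\left(w \right)} = 4 + 4 w$ ($L{\left(w \right)} = 4 w + 4 = 4 + 4 w$)
$213 \cdot 45 L{\left(X{\left(-1 \right)} \right)} = 213 \cdot 45 \left(4 + 4 \left(2 - 1\right)\right) = 9585 \left(4 + 4 \cdot 1\right) = 9585 \left(4 + 4\right) = 9585 \cdot 8 = 76680$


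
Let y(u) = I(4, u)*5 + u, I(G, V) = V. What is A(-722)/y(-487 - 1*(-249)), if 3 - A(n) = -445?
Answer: -16/51 ≈ -0.31373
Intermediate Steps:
A(n) = 448 (A(n) = 3 - 1*(-445) = 3 + 445 = 448)
y(u) = 6*u (y(u) = u*5 + u = 5*u + u = 6*u)
A(-722)/y(-487 - 1*(-249)) = 448/((6*(-487 - 1*(-249)))) = 448/((6*(-487 + 249))) = 448/((6*(-238))) = 448/(-1428) = 448*(-1/1428) = -16/51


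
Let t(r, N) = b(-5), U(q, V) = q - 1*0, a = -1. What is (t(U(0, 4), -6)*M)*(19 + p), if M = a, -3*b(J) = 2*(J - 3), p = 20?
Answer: -208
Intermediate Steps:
b(J) = 2 - 2*J/3 (b(J) = -2*(J - 3)/3 = -2*(-3 + J)/3 = -(-6 + 2*J)/3 = 2 - 2*J/3)
U(q, V) = q (U(q, V) = q + 0 = q)
M = -1
t(r, N) = 16/3 (t(r, N) = 2 - 2/3*(-5) = 2 + 10/3 = 16/3)
(t(U(0, 4), -6)*M)*(19 + p) = ((16/3)*(-1))*(19 + 20) = -16/3*39 = -208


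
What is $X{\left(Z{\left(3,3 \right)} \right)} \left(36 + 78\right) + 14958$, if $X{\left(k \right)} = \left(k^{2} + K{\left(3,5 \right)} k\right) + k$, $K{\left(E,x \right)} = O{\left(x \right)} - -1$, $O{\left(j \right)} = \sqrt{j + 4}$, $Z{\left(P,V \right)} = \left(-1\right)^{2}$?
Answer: $15642$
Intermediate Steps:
$Z{\left(P,V \right)} = 1$
$O{\left(j \right)} = \sqrt{4 + j}$
$K{\left(E,x \right)} = 1 + \sqrt{4 + x}$ ($K{\left(E,x \right)} = \sqrt{4 + x} - -1 = \sqrt{4 + x} + 1 = 1 + \sqrt{4 + x}$)
$X{\left(k \right)} = k^{2} + 5 k$ ($X{\left(k \right)} = \left(k^{2} + \left(1 + \sqrt{4 + 5}\right) k\right) + k = \left(k^{2} + \left(1 + \sqrt{9}\right) k\right) + k = \left(k^{2} + \left(1 + 3\right) k\right) + k = \left(k^{2} + 4 k\right) + k = k^{2} + 5 k$)
$X{\left(Z{\left(3,3 \right)} \right)} \left(36 + 78\right) + 14958 = 1 \left(5 + 1\right) \left(36 + 78\right) + 14958 = 1 \cdot 6 \cdot 114 + 14958 = 6 \cdot 114 + 14958 = 684 + 14958 = 15642$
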